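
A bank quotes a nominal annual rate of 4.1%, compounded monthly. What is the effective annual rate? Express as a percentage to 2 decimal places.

4.18%

One year is 12 periods at 0.00341667 each: (1 + 0.00341667)^12 ≈ 1.041779.
EAR = 1.041779 − 1 ≈ 4.17793%.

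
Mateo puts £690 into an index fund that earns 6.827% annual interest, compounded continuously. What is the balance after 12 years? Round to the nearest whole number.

£1,565

A = P·e^(rt) = 690·e^(0.06827·12) = 690·e^0.81924.
e^0.81924 ≈ 2.268774913, so A ≈ 1,565.4547.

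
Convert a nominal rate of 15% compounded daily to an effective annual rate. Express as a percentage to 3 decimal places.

EAR = (1 + 15%/365)^365 − 1 = (1 + 0.000410959)^365 − 1.
(1 + 0.000410959)^365 ≈ 1.161798, so EAR ≈ 16.17984%.

16.180%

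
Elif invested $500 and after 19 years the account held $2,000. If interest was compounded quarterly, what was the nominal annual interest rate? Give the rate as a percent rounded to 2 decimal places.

The 76-period growth factor is 2,000/500 = 4.
r/4 = 4^(1/76) − 1 ≈ 0.0184081, so r ≈ 4·0.0184081 = 7.36324%.

7.36%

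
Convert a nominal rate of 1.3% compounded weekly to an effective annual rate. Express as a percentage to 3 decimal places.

1.308%

One year is 52 periods at 0.00025 each: (1 + 0.00025)^52 ≈ 1.013083.
EAR = 1.013083 − 1 ≈ 1.30832%.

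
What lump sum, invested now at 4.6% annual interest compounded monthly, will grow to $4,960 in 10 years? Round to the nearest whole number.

$3,134

Growth factor = (1 + 0.046/12)^120 ≈ 1.582681531.
P = 4,960/1.582681531 ≈ 3,133.9217.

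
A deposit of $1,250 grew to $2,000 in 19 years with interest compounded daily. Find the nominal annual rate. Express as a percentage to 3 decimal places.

(1 + r/365)^6935 = 2,000/1,250 = 1.6.
1 + r/365 = 1.6^(1/6935) ≈ 1.000068, so r/365 ≈ 0.000067775.
r ≈ 365·0.000067775 = 2.47379%.

2.474%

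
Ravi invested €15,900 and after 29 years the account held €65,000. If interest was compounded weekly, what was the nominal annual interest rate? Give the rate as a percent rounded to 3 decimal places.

(1 + r/52)^1508 = 65,000/15,900 = 4.08805.
1 + r/52 = 4.08805^(1/1508) ≈ 1.000934, so r/52 ≈ 0.000934168.
r ≈ 52·0.000934168 = 4.85767%.

4.858%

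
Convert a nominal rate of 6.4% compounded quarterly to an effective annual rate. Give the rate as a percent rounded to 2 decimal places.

6.56%

EAR = (1 + 6.4%/4)^4 − 1 = (1 + 0.016)^4 − 1.
(1 + 0.016)^4 ≈ 1.065552, so EAR ≈ 6.55524%.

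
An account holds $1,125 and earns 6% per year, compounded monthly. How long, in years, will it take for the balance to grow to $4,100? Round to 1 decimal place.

(1 + 0.005)^(12t) = 4,100/1,125 = 3.6444.
12t·ln(1 + 0.005) = ln(3.6444); 12t = 1.2932/0.00498754 ≈ 259.2869.
t ≈ 21.6072 years.

21.6 years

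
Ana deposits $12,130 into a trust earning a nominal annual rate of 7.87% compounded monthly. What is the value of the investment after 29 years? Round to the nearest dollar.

$117,982

Periodic rate = 7.87%/12 = 0.00655833; periods = 12·29 = 348.
A = 12,130·(1 + 0.0787/12)^348 ≈ 12,130·9.72644553608 ≈ 117,981.7844.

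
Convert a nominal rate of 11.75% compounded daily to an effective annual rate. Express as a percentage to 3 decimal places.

12.466%

One year is 365 periods at 0.000321918 each: (1 + 0.000321918)^365 ≈ 1.12466.
EAR = 1.12466 − 1 ≈ 12.46604%.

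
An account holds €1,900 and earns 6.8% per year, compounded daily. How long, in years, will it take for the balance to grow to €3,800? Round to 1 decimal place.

10.2 years

(1 + 0.000186301)^(365t) = 3,800/1,900 = 2.
365t·ln(1 + 0.000186301) = ln(2); 365t = 0.69315/0.000186284 ≈ 3720.9160.
t ≈ 10.1943 years.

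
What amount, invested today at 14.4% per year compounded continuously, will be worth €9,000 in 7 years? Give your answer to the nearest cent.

P = A·e^(−rt) = 9,000·e^(−1.008).
e^(−1.008) ≈ 0.3649481465, so P ≈ 3,284.5333.

€3,284.53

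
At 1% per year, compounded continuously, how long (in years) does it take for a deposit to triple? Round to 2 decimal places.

e^(0.01t) = 3, so 0.01t = ln 3 ≈ 1.0986.
t ≈ 1.0986/0.01 ≈ 109.8612.

109.86 years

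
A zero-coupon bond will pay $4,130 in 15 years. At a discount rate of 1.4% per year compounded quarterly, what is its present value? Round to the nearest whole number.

Periodic rate = 1.4%/4 = 0.0035; 60 periods.
P = 4,130/(1 + 0.0035)^60 ≈ 4,130/1.233225821 ≈ 3,348.9406.

$3,349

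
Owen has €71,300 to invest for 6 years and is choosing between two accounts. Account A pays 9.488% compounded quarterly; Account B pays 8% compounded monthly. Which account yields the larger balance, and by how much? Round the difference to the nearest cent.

Account A growth factor: (1 + 0.02372)^24 ≈ 1.75528851854; balance ≈ 125,152.0714.
Account B growth factor: (1 + 0.08/12)^72 ≈ 1.61350216731; balance ≈ 115,042.7045.
Account A is larger by 10,109.3668.

Account A, by €10,109.37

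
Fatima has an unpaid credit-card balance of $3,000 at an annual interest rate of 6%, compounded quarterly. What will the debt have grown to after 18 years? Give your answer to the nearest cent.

Growth factor = (1 + 0.015)^72 ≈ 2.921157961.
A ≈ 3,000 × 2.921157961 ≈ 8,763.4739.

$8,763.47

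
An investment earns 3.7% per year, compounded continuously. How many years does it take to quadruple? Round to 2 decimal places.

e^(0.037t) = 4, so 0.037t = ln 4 ≈ 1.3863.
t ≈ 1.3863/0.037 ≈ 37.4674.

37.47 years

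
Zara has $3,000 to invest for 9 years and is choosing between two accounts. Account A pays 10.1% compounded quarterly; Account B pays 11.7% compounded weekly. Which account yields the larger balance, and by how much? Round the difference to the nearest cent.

A: (1 + 0.02525)^36 ≈ 2.453985581, so 3,000 × 2.453985581 ≈ 7,361.9567.
B: (1 + 0.00225)^468 ≈ 2.862848617, so 3,000 × 2.862848617 ≈ 8,588.5458.
Difference ≈ 1,226.5891 in favor of B.

Account B, by $1,226.59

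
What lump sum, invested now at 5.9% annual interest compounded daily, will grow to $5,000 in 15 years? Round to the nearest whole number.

Periodic rate = 5.9%/365 = 0.000161644; 5475 periods.
P = 5,000/(1 + 0.059/365)^5475 ≈ 5,000/2.422811107 ≈ 2,063.7185.

$2,064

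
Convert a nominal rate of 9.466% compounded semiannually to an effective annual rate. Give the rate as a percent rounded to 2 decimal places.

9.69%

EAR = (1 + 9.466%/2)^2 − 1 = (1 + 0.04733)^2 − 1.
(1 + 0.04733)^2 ≈ 1.0969, so EAR ≈ 9.69001%.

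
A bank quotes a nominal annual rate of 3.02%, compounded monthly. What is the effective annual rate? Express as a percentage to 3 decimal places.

3.062%

EAR = (1 + 3.02%/12)^12 − 1 = (1 + 0.00251667)^12 − 1.
(1 + 0.00251667)^12 ≈ 1.030622, so EAR ≈ 3.06215%.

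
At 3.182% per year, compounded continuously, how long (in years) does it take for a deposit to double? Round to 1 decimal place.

e^(0.03182t) = 2, so 0.03182t = ln 2 ≈ 0.69315.
t ≈ 0.69315/0.03182 ≈ 21.7834.

21.8 years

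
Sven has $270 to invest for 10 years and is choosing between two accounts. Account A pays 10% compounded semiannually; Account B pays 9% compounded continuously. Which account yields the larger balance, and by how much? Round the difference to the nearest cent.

A: (1 + 0.05)^20 ≈ 2.65329771, so 270 × 2.65329771 ≈ 716.3904.
B: e^(0.09·10) = e^0.9 ≈ 2.45960311, so 270 × 2.45960311 ≈ 664.0928.
Difference ≈ 52.2975 in favor of A.

Account A, by $52.30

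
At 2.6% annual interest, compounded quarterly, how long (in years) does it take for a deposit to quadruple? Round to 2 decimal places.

(1 + 0.0065)^(4t) = 4.
4t = ln 4 / ln(1 + 0.0065) ≈ 1.3863/0.00647897 ≈ 213.9685.
t ≈ 53.4921.

53.49 years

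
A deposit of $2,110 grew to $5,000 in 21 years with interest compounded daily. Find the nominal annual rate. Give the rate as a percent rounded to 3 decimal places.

The 7665-period growth factor is 5,000/2,110 = 2.36967.
r/365 = 2.36967^(1/7665) − 1 ≈ 0.000112563, so r ≈ 365·0.000112563 = 4.10856%.

4.109%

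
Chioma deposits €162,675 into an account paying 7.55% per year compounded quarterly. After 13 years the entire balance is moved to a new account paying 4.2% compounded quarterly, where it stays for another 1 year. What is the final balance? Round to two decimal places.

€448,490.46

Phase 1: 162,675·(1 + 0.018875)^52 ≈ 430,138.1223.
Phase 2: 430,138.1223·(1 + 0.0105)^4 ≈ 448,490.4568.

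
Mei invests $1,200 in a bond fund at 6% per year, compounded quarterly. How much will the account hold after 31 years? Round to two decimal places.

$7,602.75

Growth factor = (1 + 0.015)^124 ≈ 6.335621719.
A ≈ 1,200 × 6.335621719 ≈ 7,602.7461.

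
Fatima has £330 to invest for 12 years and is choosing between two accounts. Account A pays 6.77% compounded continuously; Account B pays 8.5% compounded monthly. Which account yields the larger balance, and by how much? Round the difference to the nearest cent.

Account B, by £168.28

A: e^(0.0677·12) = e^0.8124 ≈ 2.25330945, so 330 × 2.25330945 ≈ 743.5921.
B: (1 + 0.085/12)^144 ≈ 2.76324156, so 330 × 2.76324156 ≈ 911.8697.
Difference ≈ 168.2776 in favor of B.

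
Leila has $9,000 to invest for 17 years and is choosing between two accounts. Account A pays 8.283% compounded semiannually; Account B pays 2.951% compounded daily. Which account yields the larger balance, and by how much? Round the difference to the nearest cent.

A: (1 + 0.041415)^34 ≈ 3.9738381705, so 9,000 × 3.9738381705 ≈ 35,764.5435.
B: (1 + 0.02951/365)^6205 ≈ 1.651443446, so 9,000 × 1.651443446 ≈ 14,862.9910.
Difference ≈ 20,901.5525 in favor of A.

Account A, by $20,901.55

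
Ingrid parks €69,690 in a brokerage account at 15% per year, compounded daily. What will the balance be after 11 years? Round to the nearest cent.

€362,751.45

Growth factor = (1 + 0.15/365)^4015 ≈ 5.20521522962.
A ≈ 69,690 × 5.20521522962 ≈ 362,751.4494.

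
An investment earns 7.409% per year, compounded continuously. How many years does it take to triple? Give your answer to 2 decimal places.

14.83 years

e^(0.07409t) = 3, so 0.07409t = ln 3 ≈ 1.0986.
t ≈ 1.0986/0.07409 ≈ 14.8281.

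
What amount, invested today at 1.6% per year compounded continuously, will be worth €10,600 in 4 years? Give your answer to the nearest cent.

P = A·e^(−rt) = 10,600·e^(−0.064).
e^(−0.064) ≈ 0.93800499953, so P ≈ 9,942.8530.

€9,942.85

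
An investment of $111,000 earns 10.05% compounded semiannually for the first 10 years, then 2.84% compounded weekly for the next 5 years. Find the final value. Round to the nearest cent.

$341,059.20

Phase 1: 111,000·(1 + 0.05025)^20 ≈ 295,921.6794.
Phase 2: 295,921.6794·(1 + 0.0284/52)^260 ≈ 341,059.1968.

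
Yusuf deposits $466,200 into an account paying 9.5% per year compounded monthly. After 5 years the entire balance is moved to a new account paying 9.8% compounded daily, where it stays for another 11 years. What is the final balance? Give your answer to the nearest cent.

Phase 1: 466,200·(1 + 0.095/12)^60 ≈ 748,255.4146.
Phase 2: 748,255.4146·(1 + 0.098/365)^4015 ≈ 2,198,651.9271.

$2,198,651.93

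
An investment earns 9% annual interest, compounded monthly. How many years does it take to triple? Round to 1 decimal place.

12.3 years

(1 + 0.0075)^(12t) = 3.
12t = ln 3 / ln(1 + 0.0075) ≈ 1.0986/0.00747201 ≈ 147.0303.
t ≈ 12.2525.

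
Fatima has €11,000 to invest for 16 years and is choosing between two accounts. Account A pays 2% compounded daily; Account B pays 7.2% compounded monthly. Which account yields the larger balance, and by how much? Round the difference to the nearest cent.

A: (1 + 0.02/365)^5840 ≈ 1.3771156914, so 11,000 × 1.3771156914 ≈ 15,148.2726.
B: (1 + 0.006)^192 ≈ 3.1536413272, so 11,000 × 3.1536413272 ≈ 34,690.0546.
Difference ≈ 19,541.7820 in favor of B.

Account B, by €19,541.78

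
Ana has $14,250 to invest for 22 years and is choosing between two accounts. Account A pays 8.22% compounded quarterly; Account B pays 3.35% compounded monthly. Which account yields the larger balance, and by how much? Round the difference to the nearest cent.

A: (1 + 0.02055)^88 ≈ 5.9898681122, so 14,250 × 5.9898681122 ≈ 85,355.6206.
B: (1 + 0.0335/12)^264 ≈ 2.0875125327, so 14,250 × 2.0875125327 ≈ 29,747.0536.
Difference ≈ 55,608.5670 in favor of A.

Account A, by $55,608.57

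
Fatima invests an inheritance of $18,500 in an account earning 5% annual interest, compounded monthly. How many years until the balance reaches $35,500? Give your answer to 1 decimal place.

13.1 years

We need (1 + 0.00416667)^(12t) = 1.9189, so 12t = ln 1.9189 / ln 1.004167 ≈ 156.7485.
t ≈ 156.7485/12 = 13.0624 years.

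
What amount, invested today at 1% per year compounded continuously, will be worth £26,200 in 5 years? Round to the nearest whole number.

£24,922

P = A·e^(−rt) = 26,200·e^(−0.05).
e^(−0.05) ≈ 0.9512294245, so P ≈ 24,922.2109.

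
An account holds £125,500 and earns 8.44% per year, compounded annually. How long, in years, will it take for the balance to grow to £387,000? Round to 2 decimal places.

13.90 years

We need (1 + 0.0844)^t = 3.0837, so t = ln 3.0837 / ln 1.0844 ≈ 13.8981.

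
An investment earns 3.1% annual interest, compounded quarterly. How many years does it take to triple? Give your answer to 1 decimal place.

(1 + 0.00775)^(4t) = 3.
4t = ln 3 / ln(1 + 0.00775) ≈ 1.0986/0.00772012 ≈ 142.3050.
t ≈ 35.5763.

35.6 years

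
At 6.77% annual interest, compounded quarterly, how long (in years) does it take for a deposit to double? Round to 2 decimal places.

(1 + 0.016925)^(4t) = 2.
4t = ln 2 / ln(1 + 0.016925) ≈ 0.69315/0.0167834 ≈ 41.2996.
t ≈ 10.3249.

10.32 years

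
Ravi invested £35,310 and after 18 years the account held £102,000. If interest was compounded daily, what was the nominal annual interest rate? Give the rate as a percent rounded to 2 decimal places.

5.89%

The 6570-period growth factor is 102,000/35,310 = 2.8887.
r/365 = 2.8887^(1/6570) − 1 ≈ 0.000161475, so r ≈ 365·0.000161475 = 5.89385%.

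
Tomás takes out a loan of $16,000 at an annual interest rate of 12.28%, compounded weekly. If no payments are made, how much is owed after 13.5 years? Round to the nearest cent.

$83,800.11

Periodic rate = 12.28%/52 = 0.00236154; periods = 52·13.5 = 702.
A = 16,000·(1 + 0.1228/52)^702 ≈ 16,000·5.2375068708 ≈ 83,800.1099.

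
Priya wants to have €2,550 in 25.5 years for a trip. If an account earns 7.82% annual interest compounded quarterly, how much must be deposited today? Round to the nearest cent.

€353.89

Periodic rate = 7.82%/4 = 0.01955; 102 periods.
P = 2,550/(1 + 0.01955)^102 ≈ 2,550/7.205596781 ≈ 353.8916.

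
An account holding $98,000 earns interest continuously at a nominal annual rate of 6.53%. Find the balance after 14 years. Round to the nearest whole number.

$244,488

A = P·e^(rt) = 98,000·e^(0.0653·14) = 98,000·e^0.9142.
e^0.9142 ≈ 2.49477863046, so A ≈ 244,488.3058.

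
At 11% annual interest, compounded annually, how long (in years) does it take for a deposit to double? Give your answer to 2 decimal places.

6.64 years

(1 + 0.11)^t = 2.
t = ln 2 / ln(1 + 0.11) ≈ 0.69315/0.10436 ≈ 6.6419.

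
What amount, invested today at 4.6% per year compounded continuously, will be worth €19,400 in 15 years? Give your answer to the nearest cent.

€9,730.58

P = A·e^(−rt) = 19,400·e^(−0.69).
e^(−0.69) ≈ 0.50157606907, so P ≈ 9,730.5757.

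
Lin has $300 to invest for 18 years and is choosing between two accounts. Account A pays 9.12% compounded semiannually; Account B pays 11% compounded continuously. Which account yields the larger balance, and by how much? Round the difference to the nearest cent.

Account A growth factor: (1 + 0.0456)^36 ≈ 4.979212768; balance ≈ 1,493.7638.
Account B growth factor: e^(0.11·18) = e^1.98 ≈ 7.242742985; balance ≈ 2,172.8229.
Account B is larger by 679.0591.

Account B, by $679.06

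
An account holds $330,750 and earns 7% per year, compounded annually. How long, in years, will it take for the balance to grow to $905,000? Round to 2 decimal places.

14.88 years

(1 + 0.07)^t = 905,000/330,750 = 2.7362.
t·ln(1 + 0.07) = ln(2.7362); t = 1.0066/0.0676586 ≈ 14.8772.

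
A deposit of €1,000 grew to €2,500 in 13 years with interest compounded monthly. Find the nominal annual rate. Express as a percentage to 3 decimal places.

7.069%

The 156-period growth factor is 2,500/1,000 = 2.5.
r/12 = 2.5^(1/156) − 1 ≈ 0.00589094, so r ≈ 12·0.00589094 = 7.06913%.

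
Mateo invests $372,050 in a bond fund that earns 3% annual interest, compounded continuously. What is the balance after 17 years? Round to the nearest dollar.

$619,572

A = P·e^(rt) = 372,050·e^(0.03·17) = 372,050·e^0.51.
e^0.51 ≈ 1.66529119495, so A ≈ 619,571.5891.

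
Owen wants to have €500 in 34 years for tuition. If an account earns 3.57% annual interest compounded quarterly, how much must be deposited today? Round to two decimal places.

€149.34

Growth factor = (1 + 0.008925)^136 ≈ 3.34817504.
P = 500/3.34817504 ≈ 149.3351.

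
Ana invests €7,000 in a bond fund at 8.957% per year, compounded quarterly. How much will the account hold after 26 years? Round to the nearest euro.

Periodic rate = 8.957%/4 = 0.0223925; periods = 4·26 = 104.
A = 7,000·(1 + 0.0223925)^104 ≈ 7,000·10.005438239 ≈ 70,038.0677.

€70,038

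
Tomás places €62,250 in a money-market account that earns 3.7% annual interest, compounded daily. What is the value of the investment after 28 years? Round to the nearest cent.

€175,406.48

Growth factor = (1 + 0.037/365)^10220 ≈ 2.8177747958.
A ≈ 62,250 × 2.8177747958 ≈ 175,406.4810.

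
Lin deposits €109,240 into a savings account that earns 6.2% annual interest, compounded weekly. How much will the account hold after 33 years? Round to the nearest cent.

€844,148.59

Growth factor = (1 + 0.062/52)^1716 ≈ 7.72746787585.
A ≈ 109,240 × 7.72746787585 ≈ 844,148.5908.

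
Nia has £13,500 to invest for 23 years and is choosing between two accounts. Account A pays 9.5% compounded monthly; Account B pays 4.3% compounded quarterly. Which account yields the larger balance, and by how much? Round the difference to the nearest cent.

Account A growth factor: (1 + 0.095/12)^276 ≈ 8.81448525228; balance ≈ 118,995.5509.
Account B growth factor: (1 + 0.01075)^92 ≈ 2.6743916062; balance ≈ 36,104.2867.
Account A is larger by 82,891.2642.

Account A, by £82,891.26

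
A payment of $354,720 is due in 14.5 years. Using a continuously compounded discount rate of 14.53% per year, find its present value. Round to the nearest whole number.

$43,141

P = A·e^(−rt) = 354,720·e^(−2.10685).
e^(−2.10685) ≈ 0.121620468152, so P ≈ 43,141.2125.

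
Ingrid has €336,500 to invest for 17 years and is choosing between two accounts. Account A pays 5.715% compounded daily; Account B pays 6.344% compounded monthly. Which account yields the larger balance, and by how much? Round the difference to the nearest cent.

Account B, by €97,595.40

Account A growth factor: (1 + 0.05715/365)^6205 ≈ 2.64183551803; balance ≈ 888,977.6518.
Account B growth factor: (1 + 0.06344/12)^204 ≈ 2.9318664258; balance ≈ 986,573.0523.
Account B is larger by 97,595.4005.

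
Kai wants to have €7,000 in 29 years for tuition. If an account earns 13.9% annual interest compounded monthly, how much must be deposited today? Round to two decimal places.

Periodic rate = 13.9%/12 = 0.0115833; 348 periods.
P = 7,000/(1 + 0.139/12)^348 ≈ 7,000/55.02747051 ≈ 127.2092.

€127.21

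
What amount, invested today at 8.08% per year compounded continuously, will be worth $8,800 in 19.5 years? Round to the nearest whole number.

$1,821

P = A·e^(−rt) = 8,800·e^(−1.5756).
e^(−1.5756) ≈ 0.2068833854, so P ≈ 1,820.5738.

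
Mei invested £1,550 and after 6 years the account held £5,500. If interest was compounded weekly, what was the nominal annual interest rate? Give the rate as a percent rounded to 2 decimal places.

The 312-period growth factor is 5,500/1,550 = 3.54839.
r/52 = 3.54839^(1/312) − 1 ≈ 0.00406752, so r ≈ 52·0.00406752 = 21.15112%.

21.15%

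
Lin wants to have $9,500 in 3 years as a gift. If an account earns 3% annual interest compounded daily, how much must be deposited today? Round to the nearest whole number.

$8,682

Growth factor = (1 + 0.03/365)^1095 ≈ 1.094170237.
P = 9,500/1.094170237 ≈ 8,682.3784.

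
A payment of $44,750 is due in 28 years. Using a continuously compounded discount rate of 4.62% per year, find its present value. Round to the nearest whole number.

$12,274

P = A·e^(−rt) = 44,750·e^(−1.2936).
e^(−1.2936) ≈ 0.27428158989, so P ≈ 12,274.1011.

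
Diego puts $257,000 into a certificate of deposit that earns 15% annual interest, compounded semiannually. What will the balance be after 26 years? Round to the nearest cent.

$11,045,191.87

Periodic rate = 15%/2 = 0.075; periods = 2·26 = 52.
A = 257,000·(1 + 0.075)^52 ≈ 257,000·42.977400258237 ≈ 11,045,191.8664.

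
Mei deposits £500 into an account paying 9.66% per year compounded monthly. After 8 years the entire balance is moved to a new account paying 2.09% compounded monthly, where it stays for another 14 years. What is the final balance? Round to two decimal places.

£1,446.15

Phase 1: 500·(1 + 0.00805)^96 ≈ 1,079.5658.
Phase 2: 1,079.5658·(1 + 0.0209/12)^168 ≈ 1,446.1493.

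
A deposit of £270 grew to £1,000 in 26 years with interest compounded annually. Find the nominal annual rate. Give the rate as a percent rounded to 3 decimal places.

5.165%

The 26-period growth factor is 1,000/270 = 3.7037.
r = 3.7037^(1/26) − 1 ≈ 0.0516485, i.e. 5.16485%.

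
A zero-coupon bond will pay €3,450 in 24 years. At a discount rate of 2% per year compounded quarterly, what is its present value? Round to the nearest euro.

€2,137

Periodic rate = 2%/4 = 0.005; 96 periods.
P = 3,450/(1 + 0.005)^96 ≈ 3,450/1.614142708 ≈ 2,137.3575.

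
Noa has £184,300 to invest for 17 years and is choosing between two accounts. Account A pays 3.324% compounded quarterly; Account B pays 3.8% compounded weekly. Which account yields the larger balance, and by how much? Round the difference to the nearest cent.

Account B, by £28,006.08

A: (1 + 0.00831)^68 ≈ 1.75548473221, so 184,300 × 1.75548473221 ≈ 323,535.8361.
B: (1 + 0.038/52)^884 ≈ 1.90744390562, so 184,300 × 1.90744390562 ≈ 351,541.9118.
Difference ≈ 28,006.0757 in favor of B.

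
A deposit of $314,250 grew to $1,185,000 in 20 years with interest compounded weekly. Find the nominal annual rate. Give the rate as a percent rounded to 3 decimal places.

6.641%

The 1040-period growth factor is 1,185,000/314,250 = 3.77088.
r/52 = 3.77088^(1/1040) − 1 ≈ 0.00127707, so r ≈ 52·0.00127707 = 6.64078%.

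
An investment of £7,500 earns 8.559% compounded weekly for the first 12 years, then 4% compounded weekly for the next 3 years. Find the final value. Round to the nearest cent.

After 12 years at 8.559%: 7,500 × 2.7905414896 ≈ 20,929.0612.
Then 3 years at 4%: 20,929.0612 × 1.1274448411 ≈ 23,596.3620.

£23,596.36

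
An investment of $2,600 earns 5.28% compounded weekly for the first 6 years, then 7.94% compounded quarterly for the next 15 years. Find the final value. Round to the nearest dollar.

After 6 years at 5.28%: 2,600 × 1.3725073806 ≈ 3,568.5192.
Then 15 years at 7.94%: 3,568.5192 × 3.2522057535 ≈ 11,605.5586.

$11,606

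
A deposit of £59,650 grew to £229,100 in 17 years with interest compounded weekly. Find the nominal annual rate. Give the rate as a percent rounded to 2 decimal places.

The 884-period growth factor is 229,100/59,650 = 3.84074.
r/52 = 3.84074^(1/884) − 1 ≈ 0.0015234, so r ≈ 52·0.0015234 = 7.92170%.

7.92%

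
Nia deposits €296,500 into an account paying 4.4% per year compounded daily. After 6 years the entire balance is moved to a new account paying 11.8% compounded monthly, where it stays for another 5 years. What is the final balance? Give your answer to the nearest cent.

€694,470.27

After 6 years at 4.4%: 296,500 × 1.30210747824 ≈ 386,074.8673.
Then 5 years at 11.8%: 386,074.8673 × 1.79879688479 ≈ 694,470.2686.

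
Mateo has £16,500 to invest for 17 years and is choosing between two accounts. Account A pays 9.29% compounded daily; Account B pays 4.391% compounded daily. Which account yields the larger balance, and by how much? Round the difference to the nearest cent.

Account A, by £45,228.78

A: (1 + 0.0929/365)^6205 ≈ 4.8505837181, so 16,500 × 4.8505837181 ≈ 80,034.6313.
B: (1 + 0.04391/365)^6205 ≈ 2.1094454708, so 16,500 × 2.1094454708 ≈ 34,805.8503.
Difference ≈ 45,228.7811 in favor of A.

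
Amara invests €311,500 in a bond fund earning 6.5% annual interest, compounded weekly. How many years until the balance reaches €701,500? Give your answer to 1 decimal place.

12.5 years

(1 + 0.00125)^(52t) = 701,500/311,500 = 2.252.
52t·ln(1 + 0.00125) = ln(2.252); 52t = 0.81182/0.00124922 ≈ 649.8631.
t ≈ 12.4974 years.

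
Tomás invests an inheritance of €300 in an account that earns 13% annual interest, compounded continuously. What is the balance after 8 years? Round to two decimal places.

A = P·e^(rt) = 300·e^(0.13·8) = 300·e^1.04.
e^1.04 ≈ 2.82921701, so A ≈ 848.7651.

€848.77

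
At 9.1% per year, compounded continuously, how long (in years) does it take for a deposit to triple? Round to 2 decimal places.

12.07 years

e^(0.091t) = 3, so 0.091t = ln 3 ≈ 1.0986.
t ≈ 1.0986/0.091 ≈ 12.0727.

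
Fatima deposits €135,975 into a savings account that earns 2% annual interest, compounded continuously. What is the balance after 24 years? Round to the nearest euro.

€219,746

A = P·e^(rt) = 135,975·e^(0.02·24) = 135,975·e^0.48.
e^0.48 ≈ 1.61607440219, so A ≈ 219,745.7168.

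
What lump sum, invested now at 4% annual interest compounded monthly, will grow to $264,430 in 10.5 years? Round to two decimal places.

Growth factor = (1 + 0.04/12)^126 ≈ 1.52089891527.
P = 264,430/1.52089891527 ≈ 173,864.2834.

$173,864.28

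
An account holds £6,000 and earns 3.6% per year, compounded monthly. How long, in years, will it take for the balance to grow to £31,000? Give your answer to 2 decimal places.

45.69 years

(1 + 0.003)^(12t) = 31,000/6,000 = 5.1667.
12t·ln(1 + 0.003) = ln(5.1667); 12t = 1.6422/0.00299551 ≈ 548.2299.
t ≈ 45.6858 years.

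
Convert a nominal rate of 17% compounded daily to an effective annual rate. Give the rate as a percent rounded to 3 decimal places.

18.526%

One year is 365 periods at 0.000465753 each: (1 + 0.000465753)^365 ≈ 1.185258.
EAR = 1.185258 − 1 ≈ 18.52579%.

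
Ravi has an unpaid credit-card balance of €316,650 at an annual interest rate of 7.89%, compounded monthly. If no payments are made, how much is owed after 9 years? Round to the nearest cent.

€642,632.35

Periodic rate = 7.89%/12 = 0.006575; periods = 12·9 = 108.
A = 316,650·(1 + 0.006575)^108 ≈ 316,650·2.02947213809 ≈ 642,632.3525.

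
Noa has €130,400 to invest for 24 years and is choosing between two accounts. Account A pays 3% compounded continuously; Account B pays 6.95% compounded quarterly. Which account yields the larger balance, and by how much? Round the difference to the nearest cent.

Account A growth factor: e^(0.03·24) = e^0.72 ≈ 2.05443321064; balance ≈ 267,898.0907.
Account B growth factor: (1 + 0.017375)^96 ≈ 5.22615038945; balance ≈ 681,490.0108.
Account B is larger by 413,591.9201.

Account B, by €413,591.92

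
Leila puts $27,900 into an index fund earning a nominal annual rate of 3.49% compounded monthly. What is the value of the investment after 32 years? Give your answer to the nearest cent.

$85,098.19

Periodic rate = 3.49%/12 = 0.00290833; periods = 12·32 = 384.
A = 27,900·(1 + 0.0349/12)^384 ≈ 27,900·3.050114493 ≈ 85,098.1944.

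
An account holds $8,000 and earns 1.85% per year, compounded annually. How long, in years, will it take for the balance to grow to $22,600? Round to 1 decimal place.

We need (1 + 0.0185)^t = 2.825, so t = ln 2.825 / ln 1.0185 ≈ 56.6533.

56.7 years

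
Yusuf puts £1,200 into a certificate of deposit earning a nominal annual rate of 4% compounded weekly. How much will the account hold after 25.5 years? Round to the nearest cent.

Growth factor = (1 + 0.04/52)^1326 ≈ 2.772107589.
A ≈ 1,200 × 2.772107589 ≈ 3,326.5291.

£3,326.53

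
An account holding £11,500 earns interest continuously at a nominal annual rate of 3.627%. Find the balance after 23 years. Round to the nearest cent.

A = P·e^(rt) = 11,500·e^(0.03627·23) = 11,500·e^0.83421.
e^0.83421 ≈ 2.3029939642, so A ≈ 26,484.4306.

£26,484.43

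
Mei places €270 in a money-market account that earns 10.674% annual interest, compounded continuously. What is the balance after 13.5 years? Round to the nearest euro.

A = P·e^(rt) = 270·e^(0.10674·13.5) = 270·e^1.44099.
e^1.44099 ≈ 4.224876375, so A ≈ 1,140.7166.

€1,141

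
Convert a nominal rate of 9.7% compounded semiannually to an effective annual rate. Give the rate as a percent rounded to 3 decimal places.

9.935%

One year is 2 periods at 0.0485 each: (1 + 0.0485)^2 ≈ 1.099352.
EAR = 1.099352 − 1 ≈ 9.93522%.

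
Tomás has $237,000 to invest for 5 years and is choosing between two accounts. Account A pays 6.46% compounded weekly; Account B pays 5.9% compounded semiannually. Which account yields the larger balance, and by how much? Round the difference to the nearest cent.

Account A, by $10,328.87

Account A growth factor: (1 + 0.0646/52)^260 ≈ 1.38098848098; balance ≈ 327,294.2700.
Account B growth factor: (1 + 0.0295)^10 ≈ 1.33740674616; balance ≈ 316,965.3988.
Account A is larger by 10,328.8712.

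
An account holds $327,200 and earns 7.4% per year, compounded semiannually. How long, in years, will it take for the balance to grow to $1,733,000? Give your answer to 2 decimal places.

22.94 years

We need (1 + 0.037)^(2t) = 5.2965, so 2t = ln 5.2965 / ln 1.037 ≈ 45.8835.
t ≈ 45.8835/2 = 22.9418 years.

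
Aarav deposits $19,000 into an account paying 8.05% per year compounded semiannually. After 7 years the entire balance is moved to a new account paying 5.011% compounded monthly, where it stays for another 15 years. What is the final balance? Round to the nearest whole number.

After 7 years at 8.05%: 19,000 × 1.7375133195 ≈ 33,012.7531.
Then 15 years at 5.011%: 33,012.7531 × 2.1171799116 ≈ 69,893.9376.

$69,894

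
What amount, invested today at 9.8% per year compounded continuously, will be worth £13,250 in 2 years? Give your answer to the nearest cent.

£10,891.66

P = A·e^(−rt) = 13,250·e^(−0.196).
e^(−0.196) ≈ 0.82201223468, so P ≈ 10,891.6621.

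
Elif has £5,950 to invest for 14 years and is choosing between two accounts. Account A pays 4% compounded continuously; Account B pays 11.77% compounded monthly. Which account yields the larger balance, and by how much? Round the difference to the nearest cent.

Account A growth factor: e^(0.04·14) = e^0.56 ≈ 1.7506725003; balance ≈ 10,416.5014.
Account B growth factor: (1 + 0.1177/12)^168 ≈ 5.1539910195; balance ≈ 30,666.2466.
Account B is larger by 20,249.7452.

Account B, by £20,249.75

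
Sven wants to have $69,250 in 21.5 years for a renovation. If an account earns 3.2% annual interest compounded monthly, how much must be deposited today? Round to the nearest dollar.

$34,836

Periodic rate = 3.2%/12 = 0.00266667; 258 periods.
P = 69,250/(1 + 0.032/12)^258 ≈ 69,250/1.9879109117 ≈ 34,835.5651.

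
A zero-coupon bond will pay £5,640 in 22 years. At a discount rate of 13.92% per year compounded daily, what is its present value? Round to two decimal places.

Periodic rate = 13.92%/365 = 0.00038137; 8030 periods.
P = 5,640/(1 + 0.1392/365)^8030 ≈ 5,640/21.36632736 ≈ 263.9668.

£263.97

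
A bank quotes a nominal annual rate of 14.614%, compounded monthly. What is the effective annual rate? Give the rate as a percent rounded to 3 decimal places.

One year is 12 periods at 0.0121783 each: (1 + 0.0121783)^12 ≈ 1.156337.
EAR = 1.156337 − 1 ≈ 15.63370%.

15.634%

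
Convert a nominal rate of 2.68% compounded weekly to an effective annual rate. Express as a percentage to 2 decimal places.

2.72%

EAR = (1 + 2.68%/52)^52 − 1 = (1 + 0.000515385)^52 − 1.
(1 + 0.000515385)^52 ≈ 1.027155, so EAR ≈ 2.71553%.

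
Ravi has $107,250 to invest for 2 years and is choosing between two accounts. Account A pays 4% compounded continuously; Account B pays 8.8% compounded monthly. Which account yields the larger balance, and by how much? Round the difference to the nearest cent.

Account B, by $11,624.34

A: e^(0.04·2) = e^0.08 ≈ 1.08328706767, so 107,250 × 1.08328706767 ≈ 116,182.5380.
B: (1 + 0.088/12)^24 ≈ 1.19167252599, so 107,250 × 1.19167252599 ≈ 127,806.8784.
Difference ≈ 11,624.3404 in favor of B.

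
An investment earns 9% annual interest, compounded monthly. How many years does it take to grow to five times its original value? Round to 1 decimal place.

(1 + 0.0075)^(12t) = 5.
12t = ln 5 / ln(1 + 0.0075) ≈ 1.6094/0.00747201 ≈ 215.3954.
t ≈ 17.9496.

17.9 years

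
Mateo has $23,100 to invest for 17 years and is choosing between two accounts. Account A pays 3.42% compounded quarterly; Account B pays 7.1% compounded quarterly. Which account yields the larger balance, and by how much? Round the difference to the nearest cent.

Account A growth factor: (1 + 0.00855)^68 ≈ 1.7841258797; balance ≈ 41,213.3078.
Account B growth factor: (1 + 0.01775)^68 ≈ 3.308228902; balance ≈ 76,420.0876.
Account B is larger by 35,206.7798.

Account B, by $35,206.78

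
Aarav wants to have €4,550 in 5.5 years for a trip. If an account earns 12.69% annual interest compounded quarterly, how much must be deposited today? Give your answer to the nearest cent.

Periodic rate = 12.69%/4 = 0.031725; 22 periods.
P = 4,550/(1 + 0.031725)^22 ≈ 4,550/1.987957025 ≈ 2,288.7819.

€2,288.78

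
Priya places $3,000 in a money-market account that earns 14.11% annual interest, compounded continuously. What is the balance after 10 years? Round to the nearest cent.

A = P·e^(rt) = 3,000·e^(0.1411·10) = 3,000·e^1.411.
e^1.411 ≈ 4.1000534081, so A ≈ 12,300.1602.

$12,300.16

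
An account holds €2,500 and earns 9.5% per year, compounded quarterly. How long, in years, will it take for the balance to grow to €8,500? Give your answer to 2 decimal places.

We need (1 + 0.02375)^(4t) = 3.4, so 4t = ln 3.4 / ln 1.02375 ≈ 52.1369.
t ≈ 52.1369/4 = 13.0342 years.

13.03 years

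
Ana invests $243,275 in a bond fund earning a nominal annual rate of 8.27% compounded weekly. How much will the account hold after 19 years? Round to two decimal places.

Growth factor = (1 + 0.0827/52)^988 ≈ 4.806897364974.
A ≈ 243,275 × 4.806897364974 ≈ 1,169,397.9565.

$1,169,397.96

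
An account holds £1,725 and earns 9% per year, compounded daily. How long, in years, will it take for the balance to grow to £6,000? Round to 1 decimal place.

We need (1 + 0.000246575)^(365t) = 3.4783, so 365t = ln 3.4783 / ln 1.000247 ≈ 5056.0047.
t ≈ 5056.0047/365 = 13.8521 years.

13.9 years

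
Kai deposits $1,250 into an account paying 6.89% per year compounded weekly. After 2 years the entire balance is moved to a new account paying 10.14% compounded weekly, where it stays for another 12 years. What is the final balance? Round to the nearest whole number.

$4,838

After 2 years at 6.89%: 1,250 × 1.147641295 ≈ 1,434.5516.
Then 12 years at 10.14%: 1,434.5516 × 3.372367972 ≈ 4,837.8359.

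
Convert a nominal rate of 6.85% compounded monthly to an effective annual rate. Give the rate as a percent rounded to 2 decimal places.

7.07%

One year is 12 periods at 0.00570833 each: (1 + 0.00570833)^12 ≈ 1.070692.
EAR = 1.070692 − 1 ≈ 7.06921%.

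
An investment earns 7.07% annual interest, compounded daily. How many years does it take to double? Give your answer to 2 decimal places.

9.81 years

(1 + 0.000193699)^(365t) = 2.
365t = ln 2 / ln(1 + 0.000193699) ≈ 0.69315/0.00019368 ≈ 3578.8292.
t ≈ 9.8050.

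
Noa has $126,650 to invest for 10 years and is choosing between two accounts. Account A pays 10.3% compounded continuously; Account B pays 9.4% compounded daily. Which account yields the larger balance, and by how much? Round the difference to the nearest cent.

Account A, by $30,572.58

A: e^(0.103·10) = e^1.03 ≈ 2.8010658347, so 126,650 × 2.8010658347 ≈ 354,754.9880.
B: (1 + 0.094/365)^3650 ≈ 2.55967162731, so 126,650 × 2.55967162731 ≈ 324,182.4116.
Difference ≈ 30,572.5764 in favor of A.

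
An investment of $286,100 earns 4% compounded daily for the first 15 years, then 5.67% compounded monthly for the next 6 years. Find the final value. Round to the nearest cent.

$731,946.43

After 15 years at 4%: 286,100 × 1.82205890047 ≈ 521,291.0514.
Then 6 years at 5.67%: 521,291.0514 × 1.40410319033 ≈ 731,946.4284.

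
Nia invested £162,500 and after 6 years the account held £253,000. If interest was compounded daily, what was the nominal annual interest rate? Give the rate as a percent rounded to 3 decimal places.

7.379%

The 2190-period growth factor is 253,000/162,500 = 1.55692.
r/365 = 1.55692^(1/2190) − 1 ≈ 0.000202172, so r ≈ 365·0.000202172 = 7.37927%.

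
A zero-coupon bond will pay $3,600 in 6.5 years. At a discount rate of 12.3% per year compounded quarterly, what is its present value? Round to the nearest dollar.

Growth factor = (1 + 0.03075)^26 ≈ 2.197793731.
P = 3,600/2.197793731 ≈ 1,638.0063.

$1,638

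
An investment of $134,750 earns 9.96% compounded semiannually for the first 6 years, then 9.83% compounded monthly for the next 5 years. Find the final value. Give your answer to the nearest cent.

$393,907.09

Phase 1: 134,750·(1 + 0.0498)^12 ≈ 241,439.0953.
Phase 2: 241,439.0953·(1 + 0.0983/12)^60 ≈ 393,907.0912.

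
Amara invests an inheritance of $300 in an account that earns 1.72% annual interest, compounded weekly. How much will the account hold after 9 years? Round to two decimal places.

$350.22

Growth factor = (1 + 0.0172/52)^468 ≈ 1.16739457.
A ≈ 300 × 1.16739457 ≈ 350.2184.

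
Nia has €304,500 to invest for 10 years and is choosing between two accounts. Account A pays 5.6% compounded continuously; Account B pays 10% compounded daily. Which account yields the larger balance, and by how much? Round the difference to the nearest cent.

Account A growth factor: e^(0.056·10) = e^0.56 ≈ 1.7506725003; balance ≈ 533,079.7763.
Account B growth factor: (1 + 0.1/365)^3650 ≈ 2.71790955458; balance ≈ 827,603.4594.
Account B is larger by 294,523.6830.

Account B, by €294,523.68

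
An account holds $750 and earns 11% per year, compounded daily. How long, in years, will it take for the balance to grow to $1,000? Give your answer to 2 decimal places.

We need (1 + 0.00030137)^(365t) = 1.3333, so 365t = ln 1.3333 / ln 1.000301 ≈ 954.7253.
t ≈ 954.7253/365 = 2.6157 years.

2.62 years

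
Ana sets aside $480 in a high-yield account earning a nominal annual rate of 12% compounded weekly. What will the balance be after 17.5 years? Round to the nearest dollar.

$3,910

Growth factor = (1 + 0.12/52)^910 ≈ 8.146436924.
A ≈ 480 × 8.146436924 ≈ 3,910.2897.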